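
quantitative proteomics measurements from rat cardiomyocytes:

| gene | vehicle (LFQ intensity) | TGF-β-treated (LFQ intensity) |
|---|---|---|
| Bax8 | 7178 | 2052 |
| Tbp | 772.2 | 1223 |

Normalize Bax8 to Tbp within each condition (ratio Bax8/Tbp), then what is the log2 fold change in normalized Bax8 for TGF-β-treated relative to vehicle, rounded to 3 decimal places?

Bax8/Tbp (vehicle) = 7178 / 772.2 = 9.2955
Bax8/Tbp (TGF-β-treated) = 2052 / 1223 = 1.6778
Fold change = 1.6778 / 9.2955 = 0.1805
log2(0.1805) = -2.4699

-2.470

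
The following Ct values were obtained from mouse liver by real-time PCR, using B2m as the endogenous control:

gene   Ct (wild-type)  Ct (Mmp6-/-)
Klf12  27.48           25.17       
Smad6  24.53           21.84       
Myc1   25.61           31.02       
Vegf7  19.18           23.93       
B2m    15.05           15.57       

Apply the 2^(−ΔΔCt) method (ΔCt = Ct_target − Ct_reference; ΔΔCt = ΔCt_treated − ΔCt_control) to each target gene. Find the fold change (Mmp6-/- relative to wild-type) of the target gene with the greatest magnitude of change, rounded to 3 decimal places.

Klf12: ΔΔCt = (25.17−15.57) − (27.48−15.05) = 9.60 − 12.43 = -2.83; fold change = 2^2.83 = 7.111
Smad6: ΔΔCt = (21.84−15.57) − (24.53−15.05) = 6.27 − 9.48 = -3.21; fold change = 2^3.21 = 9.254
Myc1: ΔΔCt = (31.02−15.57) − (25.61−15.05) = 15.45 − 10.56 = 4.89; fold change = 2^-4.89 = 0.034
Vegf7: ΔΔCt = (23.93−15.57) − (19.18−15.05) = 8.36 − 4.13 = 4.23; fold change = 2^-4.23 = 0.053
Myc1 has the largest |ΔΔCt| = 4.89.

0.034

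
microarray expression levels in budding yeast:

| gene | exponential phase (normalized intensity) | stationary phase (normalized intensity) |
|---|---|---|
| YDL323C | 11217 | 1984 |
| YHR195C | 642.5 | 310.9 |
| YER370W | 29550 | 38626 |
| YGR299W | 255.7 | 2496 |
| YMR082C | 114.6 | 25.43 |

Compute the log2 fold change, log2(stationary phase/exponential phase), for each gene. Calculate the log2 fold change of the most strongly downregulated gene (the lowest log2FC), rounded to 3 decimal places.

-2.499

log2(1984/11217) = -2.499  (YDL323C)
log2(310.9/642.5) = -1.047  (YHR195C)
log2(38626/29550) = 0.386  (YER370W)
log2(2496/255.7) = 3.287  (YGR299W)
log2(25.43/114.6) = -2.172  (YMR082C)
YDL323C is most strongly downregulated.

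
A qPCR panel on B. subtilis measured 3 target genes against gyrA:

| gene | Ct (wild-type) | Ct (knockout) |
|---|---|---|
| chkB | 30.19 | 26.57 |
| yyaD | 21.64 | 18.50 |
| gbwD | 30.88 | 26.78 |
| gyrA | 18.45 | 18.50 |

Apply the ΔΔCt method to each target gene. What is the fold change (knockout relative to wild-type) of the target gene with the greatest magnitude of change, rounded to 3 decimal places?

chkB: ΔΔCt = (26.57−18.50) − (30.19−18.45) = 8.07 − 11.74 = -3.67; fold change = 2^3.67 = 12.729
yyaD: ΔΔCt = (18.50−18.50) − (21.64−18.45) = 0.00 − 3.19 = -3.19; fold change = 2^3.19 = 9.126
gbwD: ΔΔCt = (26.78−18.50) − (30.88−18.45) = 8.28 − 12.43 = -4.15; fold change = 2^4.15 = 17.753
gbwD has the largest |ΔΔCt| = 4.15.

17.753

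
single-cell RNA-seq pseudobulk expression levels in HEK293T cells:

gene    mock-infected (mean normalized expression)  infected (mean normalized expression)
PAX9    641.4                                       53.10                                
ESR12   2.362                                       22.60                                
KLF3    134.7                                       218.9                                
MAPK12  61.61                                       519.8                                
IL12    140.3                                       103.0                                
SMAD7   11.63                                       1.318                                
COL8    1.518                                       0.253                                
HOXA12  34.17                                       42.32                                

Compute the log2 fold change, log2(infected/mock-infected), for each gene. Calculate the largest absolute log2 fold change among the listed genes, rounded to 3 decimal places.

3.594

log2(53.10/641.4) = -3.594  (PAX9)
log2(22.60/2.362) = 3.258  (ESR12)
log2(218.9/134.7) = 0.701  (KLF3)
log2(519.8/61.61) = 3.077  (MAPK12)
log2(103.0/140.3) = -0.446  (IL12)
log2(1.318/11.63) = -3.141  (SMAD7)
log2(0.253/1.518) = -2.585  (COL8)
log2(42.32/34.17) = 0.309  (HOXA12)
The largest magnitude belongs to PAX9.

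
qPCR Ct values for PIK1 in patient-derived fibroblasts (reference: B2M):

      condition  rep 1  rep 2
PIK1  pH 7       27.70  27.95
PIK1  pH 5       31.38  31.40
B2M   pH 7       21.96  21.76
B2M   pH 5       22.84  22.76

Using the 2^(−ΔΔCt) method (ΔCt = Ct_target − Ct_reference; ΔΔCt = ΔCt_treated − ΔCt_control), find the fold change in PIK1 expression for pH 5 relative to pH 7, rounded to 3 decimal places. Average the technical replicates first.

Mean Ct: PIK1 pH 7 27.825; PIK1 pH 5 31.390; B2M pH 7 21.860; B2M pH 5 22.800
ΔCt(pH 7) = 27.825 − 21.860 = 5.965
ΔCt(pH 5) = 31.390 − 22.800 = 8.590
ΔΔCt = 8.590 − 5.965 = 2.625
Fold change = 2^(−2.625) = 0.1621

0.162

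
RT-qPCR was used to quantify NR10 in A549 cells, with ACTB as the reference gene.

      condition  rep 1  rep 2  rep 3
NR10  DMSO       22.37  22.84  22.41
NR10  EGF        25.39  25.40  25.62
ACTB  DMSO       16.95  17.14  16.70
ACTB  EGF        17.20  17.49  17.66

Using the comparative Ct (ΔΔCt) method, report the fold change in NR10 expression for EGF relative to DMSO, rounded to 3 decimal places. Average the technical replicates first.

0.188

Mean Ct: NR10 DMSO 22.540; NR10 EGF 25.470; ACTB DMSO 16.930; ACTB EGF 17.450
ΔCt(DMSO) = 22.540 − 16.930 = 5.610
ΔCt(EGF) = 25.470 − 17.450 = 8.020
ΔΔCt = 8.020 − 5.610 = 2.410
Fold change = 2^(−2.410) = 0.1882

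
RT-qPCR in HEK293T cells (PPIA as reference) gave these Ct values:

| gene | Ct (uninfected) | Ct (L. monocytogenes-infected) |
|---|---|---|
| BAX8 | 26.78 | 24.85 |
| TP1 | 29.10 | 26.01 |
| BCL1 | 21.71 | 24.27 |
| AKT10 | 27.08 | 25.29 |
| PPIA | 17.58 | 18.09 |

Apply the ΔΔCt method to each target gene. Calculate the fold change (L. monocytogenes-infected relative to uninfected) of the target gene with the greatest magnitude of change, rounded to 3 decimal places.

12.126

BAX8: ΔΔCt = (24.85−18.09) − (26.78−17.58) = 6.76 − 9.20 = -2.44; fold change = 2^2.44 = 5.426
TP1: ΔΔCt = (26.01−18.09) − (29.10−17.58) = 7.92 − 11.52 = -3.60; fold change = 2^3.60 = 12.126
BCL1: ΔΔCt = (24.27−18.09) − (21.71−17.58) = 6.18 − 4.13 = 2.05; fold change = 2^-2.05 = 0.241
AKT10: ΔΔCt = (25.29−18.09) − (27.08−17.58) = 7.20 − 9.50 = -2.30; fold change = 2^2.30 = 4.925
TP1 has the largest |ΔΔCt| = 3.60.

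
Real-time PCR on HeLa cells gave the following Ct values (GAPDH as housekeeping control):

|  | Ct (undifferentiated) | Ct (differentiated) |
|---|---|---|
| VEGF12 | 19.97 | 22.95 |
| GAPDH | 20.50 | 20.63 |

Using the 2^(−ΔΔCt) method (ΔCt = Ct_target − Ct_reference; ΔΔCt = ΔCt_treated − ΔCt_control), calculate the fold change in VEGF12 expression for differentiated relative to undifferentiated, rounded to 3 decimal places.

0.139

ΔCt(undifferentiated) = 19.970 − 20.500 = -0.530
ΔCt(differentiated) = 22.950 − 20.630 = 2.320
ΔΔCt = 2.320 − (-0.530) = 2.850
Fold change = 2^(−2.850) = 0.1387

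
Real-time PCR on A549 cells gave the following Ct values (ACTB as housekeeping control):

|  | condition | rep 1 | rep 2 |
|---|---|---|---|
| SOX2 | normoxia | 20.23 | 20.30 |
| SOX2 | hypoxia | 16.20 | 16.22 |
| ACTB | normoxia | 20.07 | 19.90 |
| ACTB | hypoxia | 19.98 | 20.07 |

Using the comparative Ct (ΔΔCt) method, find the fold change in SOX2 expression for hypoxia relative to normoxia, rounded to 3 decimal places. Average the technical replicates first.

17.089

Mean Ct: SOX2 normoxia 20.265; SOX2 hypoxia 16.210; ACTB normoxia 19.985; ACTB hypoxia 20.025
ΔCt(normoxia) = 20.265 − 19.985 = 0.280
ΔCt(hypoxia) = 16.210 − 20.025 = -3.815
ΔΔCt = -3.815 − 0.280 = -4.095
Fold change = 2^(−(-4.095)) = 2^4.095 = 17.0890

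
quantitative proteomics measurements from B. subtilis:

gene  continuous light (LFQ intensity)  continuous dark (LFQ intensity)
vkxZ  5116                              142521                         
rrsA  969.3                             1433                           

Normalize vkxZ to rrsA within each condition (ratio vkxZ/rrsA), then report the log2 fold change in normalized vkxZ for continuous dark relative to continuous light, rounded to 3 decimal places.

vkxZ/rrsA (continuous light) = 5116 / 969.3 = 5.278
vkxZ/rrsA (continuous dark) = 142521 / 1433 = 99.456
Fold change = 99.456 / 5.278 = 18.8434
log2(18.8434) = 4.2360

4.236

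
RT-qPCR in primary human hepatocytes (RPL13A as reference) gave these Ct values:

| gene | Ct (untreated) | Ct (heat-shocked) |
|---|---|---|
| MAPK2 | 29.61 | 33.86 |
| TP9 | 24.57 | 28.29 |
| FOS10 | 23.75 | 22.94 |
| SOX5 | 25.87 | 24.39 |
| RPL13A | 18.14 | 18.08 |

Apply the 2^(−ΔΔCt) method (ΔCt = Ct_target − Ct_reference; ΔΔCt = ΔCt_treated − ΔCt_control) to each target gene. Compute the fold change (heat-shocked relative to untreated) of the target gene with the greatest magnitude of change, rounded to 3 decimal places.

MAPK2: ΔΔCt = (33.86−18.08) − (29.61−18.14) = 15.78 − 11.47 = 4.31; fold change = 2^-4.31 = 0.050
TP9: ΔΔCt = (28.29−18.08) − (24.57−18.14) = 10.21 − 6.43 = 3.78; fold change = 2^-3.78 = 0.073
FOS10: ΔΔCt = (22.94−18.08) − (23.75−18.14) = 4.86 − 5.61 = -0.75; fold change = 2^0.75 = 1.682
SOX5: ΔΔCt = (24.39−18.08) − (25.87−18.14) = 6.31 − 7.73 = -1.42; fold change = 2^1.42 = 2.676
MAPK2 has the largest |ΔΔCt| = 4.31.

0.050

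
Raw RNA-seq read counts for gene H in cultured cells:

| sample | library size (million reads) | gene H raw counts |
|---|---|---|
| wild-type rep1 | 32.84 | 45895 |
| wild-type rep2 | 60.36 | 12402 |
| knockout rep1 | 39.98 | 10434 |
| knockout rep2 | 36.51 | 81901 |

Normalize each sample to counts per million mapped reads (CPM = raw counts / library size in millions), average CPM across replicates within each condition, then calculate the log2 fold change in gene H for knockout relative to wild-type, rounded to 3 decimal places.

CPM(wild-type rep1) = 45895 / 32.84 = 1397.5335
CPM(wild-type rep2) = 12402 / 60.36 = 205.4672
CPM(knockout rep1) = 10434 / 39.98 = 260.9805
CPM(knockout rep2) = 81901 / 36.51 = 2243.2484
mean CPM(wild-type) = 801.5003; mean CPM(knockout) = 1252.1145
Fold change = 1252.1145 / 801.5003 = 1.56221
log2(1.56221) = 0.6436

0.644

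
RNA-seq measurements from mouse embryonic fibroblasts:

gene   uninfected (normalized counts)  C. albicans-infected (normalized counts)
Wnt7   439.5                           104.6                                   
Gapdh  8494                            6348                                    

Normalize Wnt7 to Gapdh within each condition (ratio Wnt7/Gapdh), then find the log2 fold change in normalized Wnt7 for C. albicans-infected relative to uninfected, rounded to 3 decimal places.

-1.651

Wnt7/Gapdh (uninfected) = 439.5 / 8494 = 0.051742
Wnt7/Gapdh (C. albicans-infected) = 104.6 / 6348 = 0.016478
Fold change = 0.016478 / 0.051742 = 0.3185
log2(0.3185) = -1.6508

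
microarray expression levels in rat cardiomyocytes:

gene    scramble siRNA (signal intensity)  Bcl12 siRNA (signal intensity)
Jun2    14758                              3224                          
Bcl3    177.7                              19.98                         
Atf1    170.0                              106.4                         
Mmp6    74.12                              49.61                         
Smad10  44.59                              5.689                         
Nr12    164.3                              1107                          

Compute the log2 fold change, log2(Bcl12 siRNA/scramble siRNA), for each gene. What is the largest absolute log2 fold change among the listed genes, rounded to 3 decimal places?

log2(3224/14758) = -2.195  (Jun2)
log2(19.98/177.7) = -3.153  (Bcl3)
log2(106.4/170.0) = -0.676  (Atf1)
log2(49.61/74.12) = -0.579  (Mmp6)
log2(5.689/44.59) = -2.970  (Smad10)
log2(1107/164.3) = 2.752  (Nr12)
The largest magnitude belongs to Bcl3.

3.153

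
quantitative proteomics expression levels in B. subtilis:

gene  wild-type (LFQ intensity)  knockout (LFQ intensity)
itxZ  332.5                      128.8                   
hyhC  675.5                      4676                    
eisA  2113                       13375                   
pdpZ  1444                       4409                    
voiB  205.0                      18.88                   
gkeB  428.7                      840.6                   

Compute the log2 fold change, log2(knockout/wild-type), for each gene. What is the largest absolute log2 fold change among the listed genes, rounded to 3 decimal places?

3.441

log2(128.8/332.5) = -1.368  (itxZ)
log2(4676/675.5) = 2.791  (hyhC)
log2(13375/2113) = 2.662  (eisA)
log2(4409/1444) = 1.610  (pdpZ)
log2(18.88/205.0) = -3.441  (voiB)
log2(840.6/428.7) = 0.971  (gkeB)
The largest magnitude belongs to voiB.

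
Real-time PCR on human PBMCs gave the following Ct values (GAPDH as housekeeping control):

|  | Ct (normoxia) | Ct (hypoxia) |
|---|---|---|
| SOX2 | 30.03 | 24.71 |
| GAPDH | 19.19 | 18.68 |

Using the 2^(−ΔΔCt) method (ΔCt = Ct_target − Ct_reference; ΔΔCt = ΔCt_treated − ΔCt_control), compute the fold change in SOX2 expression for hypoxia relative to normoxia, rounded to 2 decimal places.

ΔCt(normoxia) = 30.030 − 19.190 = 10.840
ΔCt(hypoxia) = 24.710 − 18.680 = 6.030
ΔΔCt = 6.030 − 10.840 = -4.810
Fold change = 2^(−(-4.810)) = 2^4.810 = 28.051

28.05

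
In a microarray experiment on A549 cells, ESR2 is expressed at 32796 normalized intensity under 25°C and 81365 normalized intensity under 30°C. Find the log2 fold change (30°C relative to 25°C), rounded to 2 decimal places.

1.31

Fold change = 81365 / 32796 = 2.4809
log2(2.4809) = 1.311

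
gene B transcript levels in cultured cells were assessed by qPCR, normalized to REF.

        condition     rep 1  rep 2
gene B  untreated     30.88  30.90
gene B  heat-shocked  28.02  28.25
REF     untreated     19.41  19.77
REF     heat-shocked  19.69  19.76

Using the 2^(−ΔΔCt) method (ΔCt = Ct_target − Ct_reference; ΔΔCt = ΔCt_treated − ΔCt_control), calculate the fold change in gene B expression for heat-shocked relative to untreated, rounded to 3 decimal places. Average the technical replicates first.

Mean Ct: gene B untreated 30.890; gene B heat-shocked 28.135; REF untreated 19.590; REF heat-shocked 19.725
ΔCt(untreated) = 30.890 − 19.590 = 11.300
ΔCt(heat-shocked) = 28.135 − 19.725 = 8.410
ΔΔCt = 8.410 − 11.300 = -2.890
Fold change = 2^(−(-2.890)) = 2^2.890 = 7.4127

7.413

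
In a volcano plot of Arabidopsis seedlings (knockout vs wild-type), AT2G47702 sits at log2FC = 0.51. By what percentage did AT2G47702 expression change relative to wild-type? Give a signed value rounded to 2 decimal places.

42.41%

Fold change = 2^(0.51) = 1.4241
Percent change = (FC − 1) × 100% = (1.4241 − 1) × 100 = 42.41%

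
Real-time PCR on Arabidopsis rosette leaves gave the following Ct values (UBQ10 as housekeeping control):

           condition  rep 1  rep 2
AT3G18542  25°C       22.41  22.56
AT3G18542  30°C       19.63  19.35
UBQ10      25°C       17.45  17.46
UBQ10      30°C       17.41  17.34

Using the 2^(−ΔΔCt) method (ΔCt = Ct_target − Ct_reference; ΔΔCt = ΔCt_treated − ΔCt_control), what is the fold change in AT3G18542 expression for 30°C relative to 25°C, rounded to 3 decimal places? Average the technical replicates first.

7.542

Mean Ct: AT3G18542 25°C 22.485; AT3G18542 30°C 19.490; UBQ10 25°C 17.455; UBQ10 30°C 17.375
ΔCt(25°C) = 22.485 − 17.455 = 5.030
ΔCt(30°C) = 19.490 − 17.375 = 2.115
ΔΔCt = 2.115 − 5.030 = -2.915
Fold change = 2^(−(-2.915)) = 2^2.915 = 7.5423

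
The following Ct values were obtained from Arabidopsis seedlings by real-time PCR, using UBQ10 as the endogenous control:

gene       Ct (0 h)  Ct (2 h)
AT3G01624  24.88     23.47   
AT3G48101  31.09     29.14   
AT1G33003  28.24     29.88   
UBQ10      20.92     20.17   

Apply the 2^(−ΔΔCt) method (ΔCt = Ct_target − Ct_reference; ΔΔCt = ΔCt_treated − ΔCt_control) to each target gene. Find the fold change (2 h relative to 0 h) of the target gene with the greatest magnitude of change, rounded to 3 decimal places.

0.191

AT3G01624: ΔΔCt = (23.47−20.17) − (24.88−20.92) = 3.30 − 3.96 = -0.66; fold change = 2^0.66 = 1.580
AT3G48101: ΔΔCt = (29.14−20.17) − (31.09−20.92) = 8.97 − 10.17 = -1.20; fold change = 2^1.20 = 2.297
AT1G33003: ΔΔCt = (29.88−20.17) − (28.24−20.92) = 9.71 − 7.32 = 2.39; fold change = 2^-2.39 = 0.191
AT1G33003 has the largest |ΔΔCt| = 2.39.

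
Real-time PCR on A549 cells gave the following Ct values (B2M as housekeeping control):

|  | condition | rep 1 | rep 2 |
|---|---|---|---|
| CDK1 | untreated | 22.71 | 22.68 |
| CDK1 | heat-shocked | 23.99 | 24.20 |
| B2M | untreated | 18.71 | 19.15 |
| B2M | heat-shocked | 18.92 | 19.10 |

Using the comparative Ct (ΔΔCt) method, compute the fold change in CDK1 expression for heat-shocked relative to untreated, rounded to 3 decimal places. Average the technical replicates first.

Mean Ct: CDK1 untreated 22.695; CDK1 heat-shocked 24.095; B2M untreated 18.930; B2M heat-shocked 19.010
ΔCt(untreated) = 22.695 − 18.930 = 3.765
ΔCt(heat-shocked) = 24.095 − 19.010 = 5.085
ΔΔCt = 5.085 − 3.765 = 1.320
Fold change = 2^(−1.320) = 0.4005

0.401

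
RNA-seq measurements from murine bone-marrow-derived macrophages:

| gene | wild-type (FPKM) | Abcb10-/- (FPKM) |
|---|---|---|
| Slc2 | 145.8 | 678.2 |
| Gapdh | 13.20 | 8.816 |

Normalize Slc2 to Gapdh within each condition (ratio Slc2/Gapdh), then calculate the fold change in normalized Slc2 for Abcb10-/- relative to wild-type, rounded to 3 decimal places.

Slc2/Gapdh (wild-type) = 145.8 / 13.20 = 11.045
Slc2/Gapdh (Abcb10-/-) = 678.2 / 8.816 = 76.928
Fold change = 76.928 / 11.045 = 6.9647

6.965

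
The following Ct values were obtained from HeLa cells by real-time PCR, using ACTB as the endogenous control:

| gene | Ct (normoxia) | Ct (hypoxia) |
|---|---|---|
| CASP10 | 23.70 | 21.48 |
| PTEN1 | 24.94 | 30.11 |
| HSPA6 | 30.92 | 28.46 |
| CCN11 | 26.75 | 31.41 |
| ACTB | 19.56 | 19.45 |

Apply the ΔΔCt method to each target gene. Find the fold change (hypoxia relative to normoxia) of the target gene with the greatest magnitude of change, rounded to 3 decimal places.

0.026

CASP10: ΔΔCt = (21.48−19.45) − (23.70−19.56) = 2.03 − 4.14 = -2.11; fold change = 2^2.11 = 4.317
PTEN1: ΔΔCt = (30.11−19.45) − (24.94−19.56) = 10.66 − 5.38 = 5.28; fold change = 2^-5.28 = 0.026
HSPA6: ΔΔCt = (28.46−19.45) − (30.92−19.56) = 9.01 − 11.36 = -2.35; fold change = 2^2.35 = 5.098
CCN11: ΔΔCt = (31.41−19.45) − (26.75−19.56) = 11.96 − 7.19 = 4.77; fold change = 2^-4.77 = 0.037
PTEN1 has the largest |ΔΔCt| = 5.28.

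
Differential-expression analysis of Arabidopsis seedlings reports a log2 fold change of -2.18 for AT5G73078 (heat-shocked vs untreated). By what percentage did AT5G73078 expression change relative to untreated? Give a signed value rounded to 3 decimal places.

-77.932%

Fold change = 2^(-2.18) = 0.2207
Percent change = (FC − 1) × 100% = (0.2207 − 1) × 100 = -77.932%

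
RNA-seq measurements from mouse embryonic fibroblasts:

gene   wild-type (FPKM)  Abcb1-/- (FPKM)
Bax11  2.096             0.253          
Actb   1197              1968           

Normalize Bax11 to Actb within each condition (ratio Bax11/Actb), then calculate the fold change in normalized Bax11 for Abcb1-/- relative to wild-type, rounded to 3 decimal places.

Bax11/Actb (wild-type) = 2.096 / 1197 = 0.001751
Bax11/Actb (Abcb1-/-) = 0.253 / 1968 = 0.00012856
Fold change = 0.00012856 / 0.001751 = 0.0734

0.073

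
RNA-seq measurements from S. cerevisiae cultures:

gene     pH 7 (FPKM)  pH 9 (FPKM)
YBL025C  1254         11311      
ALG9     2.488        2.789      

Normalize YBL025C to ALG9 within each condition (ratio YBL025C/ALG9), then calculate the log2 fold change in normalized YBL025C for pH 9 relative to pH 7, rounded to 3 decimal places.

3.008

YBL025C/ALG9 (pH 7) = 1254 / 2.488 = 504.02
YBL025C/ALG9 (pH 9) = 11311 / 2.789 = 4055.6
Fold change = 4055.6 / 504.02 = 8.0465
log2(8.0465) = 3.0084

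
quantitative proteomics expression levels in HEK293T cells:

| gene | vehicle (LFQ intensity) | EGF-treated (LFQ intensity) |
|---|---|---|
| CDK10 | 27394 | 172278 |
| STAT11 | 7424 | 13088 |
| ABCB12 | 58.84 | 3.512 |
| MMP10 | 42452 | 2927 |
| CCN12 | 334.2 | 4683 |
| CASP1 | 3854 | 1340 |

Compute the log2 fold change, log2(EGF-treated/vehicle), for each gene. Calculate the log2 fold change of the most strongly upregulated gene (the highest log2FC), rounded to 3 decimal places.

log2(172278/27394) = 2.653  (CDK10)
log2(13088/7424) = 0.818  (STAT11)
log2(3.512/58.84) = -4.066  (ABCB12)
log2(2927/42452) = -3.858  (MMP10)
log2(4683/334.2) = 3.809  (CCN12)
log2(1340/3854) = -1.524  (CASP1)
CCN12 is most strongly upregulated.

3.809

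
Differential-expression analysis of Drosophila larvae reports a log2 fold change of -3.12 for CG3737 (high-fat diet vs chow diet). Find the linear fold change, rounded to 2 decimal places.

Fold change = 2^(-3.12) = 0.115
That is, CG3737 drops to 11.5% of the chow diet level.

0.12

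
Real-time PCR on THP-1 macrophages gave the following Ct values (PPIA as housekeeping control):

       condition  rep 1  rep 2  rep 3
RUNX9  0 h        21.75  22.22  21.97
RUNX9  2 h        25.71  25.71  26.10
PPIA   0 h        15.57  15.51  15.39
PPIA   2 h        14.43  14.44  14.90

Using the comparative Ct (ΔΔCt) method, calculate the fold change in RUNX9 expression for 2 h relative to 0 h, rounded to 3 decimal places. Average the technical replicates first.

Mean Ct: RUNX9 0 h 21.980; RUNX9 2 h 25.840; PPIA 0 h 15.490; PPIA 2 h 14.590
ΔCt(0 h) = 21.980 − 15.490 = 6.490
ΔCt(2 h) = 25.840 − 14.590 = 11.250
ΔΔCt = 11.250 − 6.490 = 4.760
Fold change = 2^(−4.760) = 0.0369

0.037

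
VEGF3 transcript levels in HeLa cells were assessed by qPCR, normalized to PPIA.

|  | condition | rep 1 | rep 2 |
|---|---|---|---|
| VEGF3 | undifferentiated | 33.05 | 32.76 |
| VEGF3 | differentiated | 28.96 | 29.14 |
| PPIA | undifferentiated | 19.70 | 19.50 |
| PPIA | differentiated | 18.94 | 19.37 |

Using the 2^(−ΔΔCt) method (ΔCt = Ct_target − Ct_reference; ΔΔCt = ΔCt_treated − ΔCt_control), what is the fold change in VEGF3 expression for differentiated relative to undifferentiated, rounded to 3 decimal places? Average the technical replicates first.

10.629

Mean Ct: VEGF3 undifferentiated 32.905; VEGF3 differentiated 29.050; PPIA undifferentiated 19.600; PPIA differentiated 19.155
ΔCt(undifferentiated) = 32.905 − 19.600 = 13.305
ΔCt(differentiated) = 29.050 − 19.155 = 9.895
ΔΔCt = 9.895 − 13.305 = -3.410
Fold change = 2^(−(-3.410)) = 2^3.410 = 10.6295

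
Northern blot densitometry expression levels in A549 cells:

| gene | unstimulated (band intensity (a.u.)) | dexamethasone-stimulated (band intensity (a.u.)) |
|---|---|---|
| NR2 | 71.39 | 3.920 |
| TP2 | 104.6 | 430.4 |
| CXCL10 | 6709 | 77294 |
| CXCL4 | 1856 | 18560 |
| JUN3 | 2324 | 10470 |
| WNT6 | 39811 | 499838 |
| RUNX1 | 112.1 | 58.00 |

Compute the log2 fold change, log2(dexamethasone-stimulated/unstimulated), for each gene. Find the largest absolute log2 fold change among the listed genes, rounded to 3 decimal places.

4.187

log2(3.920/71.39) = -4.187  (NR2)
log2(430.4/104.6) = 2.041  (TP2)
log2(77294/6709) = 3.526  (CXCL10)
log2(18560/1856) = 3.322  (CXCL4)
log2(10470/2324) = 2.172  (JUN3)
log2(499838/39811) = 3.650  (WNT6)
log2(58.00/112.1) = -0.951  (RUNX1)
The largest magnitude belongs to NR2.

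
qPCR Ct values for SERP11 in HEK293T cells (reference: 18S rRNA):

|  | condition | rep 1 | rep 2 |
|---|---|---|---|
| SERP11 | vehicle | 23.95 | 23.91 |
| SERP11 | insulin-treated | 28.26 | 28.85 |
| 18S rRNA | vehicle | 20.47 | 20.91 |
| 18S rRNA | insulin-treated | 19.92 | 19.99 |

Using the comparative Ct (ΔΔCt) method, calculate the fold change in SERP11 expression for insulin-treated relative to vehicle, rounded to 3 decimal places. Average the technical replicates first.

0.024

Mean Ct: SERP11 vehicle 23.930; SERP11 insulin-treated 28.555; 18S rRNA vehicle 20.690; 18S rRNA insulin-treated 19.955
ΔCt(vehicle) = 23.930 − 20.690 = 3.240
ΔCt(insulin-treated) = 28.555 − 19.955 = 8.600
ΔΔCt = 8.600 − 3.240 = 5.360
Fold change = 2^(−5.360) = 0.0243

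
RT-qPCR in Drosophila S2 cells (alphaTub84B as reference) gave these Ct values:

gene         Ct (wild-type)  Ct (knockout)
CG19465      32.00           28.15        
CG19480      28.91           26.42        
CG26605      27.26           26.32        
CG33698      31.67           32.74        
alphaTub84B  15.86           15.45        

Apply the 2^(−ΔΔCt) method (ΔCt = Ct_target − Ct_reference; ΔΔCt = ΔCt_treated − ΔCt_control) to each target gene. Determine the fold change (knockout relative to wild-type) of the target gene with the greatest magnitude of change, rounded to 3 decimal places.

10.853

CG19465: ΔΔCt = (28.15−15.45) − (32.00−15.86) = 12.70 − 16.14 = -3.44; fold change = 2^3.44 = 10.853
CG19480: ΔΔCt = (26.42−15.45) − (28.91−15.86) = 10.97 − 13.05 = -2.08; fold change = 2^2.08 = 4.228
CG26605: ΔΔCt = (26.32−15.45) − (27.26−15.86) = 10.87 − 11.40 = -0.53; fold change = 2^0.53 = 1.444
CG33698: ΔΔCt = (32.74−15.45) − (31.67−15.86) = 17.29 − 15.81 = 1.48; fold change = 2^-1.48 = 0.358
CG19465 has the largest |ΔΔCt| = 3.44.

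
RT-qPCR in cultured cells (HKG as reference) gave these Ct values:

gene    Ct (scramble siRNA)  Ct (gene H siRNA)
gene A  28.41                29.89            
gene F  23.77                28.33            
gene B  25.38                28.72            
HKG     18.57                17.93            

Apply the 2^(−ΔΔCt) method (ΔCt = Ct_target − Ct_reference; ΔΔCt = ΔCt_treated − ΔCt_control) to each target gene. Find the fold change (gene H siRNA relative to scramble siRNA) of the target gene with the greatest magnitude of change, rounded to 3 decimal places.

gene A: ΔΔCt = (29.89−17.93) − (28.41−18.57) = 11.96 − 9.84 = 2.12; fold change = 2^-2.12 = 0.230
gene F: ΔΔCt = (28.33−17.93) − (23.77−18.57) = 10.40 − 5.20 = 5.20; fold change = 2^-5.20 = 0.027
gene B: ΔΔCt = (28.72−17.93) − (25.38−18.57) = 10.79 − 6.81 = 3.98; fold change = 2^-3.98 = 0.063
gene F has the largest |ΔΔCt| = 5.20.

0.027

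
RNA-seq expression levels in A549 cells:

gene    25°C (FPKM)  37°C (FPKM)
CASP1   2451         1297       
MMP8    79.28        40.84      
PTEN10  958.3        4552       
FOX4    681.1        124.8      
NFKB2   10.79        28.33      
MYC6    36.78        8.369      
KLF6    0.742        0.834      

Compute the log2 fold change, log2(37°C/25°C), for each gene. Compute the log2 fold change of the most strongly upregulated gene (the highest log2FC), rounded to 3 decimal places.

log2(1297/2451) = -0.918  (CASP1)
log2(40.84/79.28) = -0.957  (MMP8)
log2(4552/958.3) = 2.248  (PTEN10)
log2(124.8/681.1) = -2.448  (FOX4)
log2(28.33/10.79) = 1.393  (NFKB2)
log2(8.369/36.78) = -2.136  (MYC6)
log2(0.834/0.742) = 0.169  (KLF6)
PTEN10 is most strongly upregulated.

2.248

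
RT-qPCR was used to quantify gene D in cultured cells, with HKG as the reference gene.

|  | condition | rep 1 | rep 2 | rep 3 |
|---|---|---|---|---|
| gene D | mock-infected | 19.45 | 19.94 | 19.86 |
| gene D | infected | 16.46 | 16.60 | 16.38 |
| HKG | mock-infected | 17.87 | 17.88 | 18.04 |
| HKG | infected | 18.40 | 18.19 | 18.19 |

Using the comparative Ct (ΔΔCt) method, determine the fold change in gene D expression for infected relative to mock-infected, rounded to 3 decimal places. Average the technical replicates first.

12.126

Mean Ct: gene D mock-infected 19.750; gene D infected 16.480; HKG mock-infected 17.930; HKG infected 18.260
ΔCt(mock-infected) = 19.750 − 17.930 = 1.820
ΔCt(infected) = 16.480 − 18.260 = -1.780
ΔΔCt = -1.780 − 1.820 = -3.600
Fold change = 2^(−(-3.600)) = 2^3.600 = 12.1257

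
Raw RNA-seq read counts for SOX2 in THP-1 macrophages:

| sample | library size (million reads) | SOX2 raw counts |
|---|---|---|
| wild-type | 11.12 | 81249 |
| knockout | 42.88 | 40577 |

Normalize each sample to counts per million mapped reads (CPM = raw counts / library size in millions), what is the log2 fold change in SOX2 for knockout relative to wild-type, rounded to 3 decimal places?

CPM(wild-type) = 81249 / 11.12 = 7306.5647
CPM(knockout) = 40577 / 42.88 = 946.2920
Fold change = 946.2920 / 7306.5647 = 0.12951
log2(0.12951) = -2.9488

-2.949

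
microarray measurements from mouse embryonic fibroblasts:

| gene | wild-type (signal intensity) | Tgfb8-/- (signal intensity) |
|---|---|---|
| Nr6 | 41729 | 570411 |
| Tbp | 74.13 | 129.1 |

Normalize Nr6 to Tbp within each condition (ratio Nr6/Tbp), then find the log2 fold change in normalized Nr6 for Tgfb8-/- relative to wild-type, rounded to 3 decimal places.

Nr6/Tbp (wild-type) = 41729 / 74.13 = 562.92
Nr6/Tbp (Tgfb8-/-) = 570411 / 129.1 = 4418.4
Fold change = 4418.4 / 562.92 = 7.8491
log2(7.8491) = 2.9725

2.973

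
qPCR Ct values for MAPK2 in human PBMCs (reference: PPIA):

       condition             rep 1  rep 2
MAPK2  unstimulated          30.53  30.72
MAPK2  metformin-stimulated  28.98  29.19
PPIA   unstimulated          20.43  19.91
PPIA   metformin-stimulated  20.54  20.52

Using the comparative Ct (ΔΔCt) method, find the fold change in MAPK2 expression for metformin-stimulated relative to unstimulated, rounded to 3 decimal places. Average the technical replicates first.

Mean Ct: MAPK2 unstimulated 30.625; MAPK2 metformin-stimulated 29.085; PPIA unstimulated 20.170; PPIA metformin-stimulated 20.530
ΔCt(unstimulated) = 30.625 − 20.170 = 10.455
ΔCt(metformin-stimulated) = 29.085 − 20.530 = 8.555
ΔΔCt = 8.555 − 10.455 = -1.900
Fold change = 2^(−(-1.900)) = 2^1.900 = 3.7321

3.732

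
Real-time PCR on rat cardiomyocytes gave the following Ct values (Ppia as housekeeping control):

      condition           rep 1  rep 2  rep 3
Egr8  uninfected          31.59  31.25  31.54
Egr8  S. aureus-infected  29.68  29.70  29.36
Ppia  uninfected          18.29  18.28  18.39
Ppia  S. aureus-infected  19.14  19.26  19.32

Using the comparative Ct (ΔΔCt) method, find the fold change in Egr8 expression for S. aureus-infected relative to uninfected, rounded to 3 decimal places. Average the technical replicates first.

6.964

Mean Ct: Egr8 uninfected 31.460; Egr8 S. aureus-infected 29.580; Ppia uninfected 18.320; Ppia S. aureus-infected 19.240
ΔCt(uninfected) = 31.460 − 18.320 = 13.140
ΔCt(S. aureus-infected) = 29.580 − 19.240 = 10.340
ΔΔCt = 10.340 − 13.140 = -2.800
Fold change = 2^(−(-2.800)) = 2^2.800 = 6.9644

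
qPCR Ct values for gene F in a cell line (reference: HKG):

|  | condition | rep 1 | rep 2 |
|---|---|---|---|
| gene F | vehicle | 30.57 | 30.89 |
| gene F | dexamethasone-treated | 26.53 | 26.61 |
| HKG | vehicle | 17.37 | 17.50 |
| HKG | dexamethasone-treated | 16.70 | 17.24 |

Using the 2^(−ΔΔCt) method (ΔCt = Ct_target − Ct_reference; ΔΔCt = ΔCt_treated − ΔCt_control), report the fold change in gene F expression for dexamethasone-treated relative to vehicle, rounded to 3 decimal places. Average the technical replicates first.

Mean Ct: gene F vehicle 30.730; gene F dexamethasone-treated 26.570; HKG vehicle 17.435; HKG dexamethasone-treated 16.970
ΔCt(vehicle) = 30.730 − 17.435 = 13.295
ΔCt(dexamethasone-treated) = 26.570 − 16.970 = 9.600
ΔΔCt = 9.600 − 13.295 = -3.695
Fold change = 2^(−(-3.695)) = 2^3.695 = 12.9511

12.951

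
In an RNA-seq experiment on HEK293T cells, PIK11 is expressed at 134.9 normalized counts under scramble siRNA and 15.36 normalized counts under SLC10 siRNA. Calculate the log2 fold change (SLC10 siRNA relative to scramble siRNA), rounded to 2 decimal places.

-3.13

Fold change = 15.36 / 134.9 = 0.1139
log2(0.1139) = -3.135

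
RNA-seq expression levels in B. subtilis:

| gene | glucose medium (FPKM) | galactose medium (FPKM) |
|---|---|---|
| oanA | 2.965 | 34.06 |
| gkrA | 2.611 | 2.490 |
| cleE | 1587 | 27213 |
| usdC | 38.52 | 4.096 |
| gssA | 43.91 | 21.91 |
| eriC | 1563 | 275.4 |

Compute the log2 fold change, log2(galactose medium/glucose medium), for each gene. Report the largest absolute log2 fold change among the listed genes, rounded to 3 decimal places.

4.100

log2(34.06/2.965) = 3.522  (oanA)
log2(2.490/2.611) = -0.068  (gkrA)
log2(27213/1587) = 4.100  (cleE)
log2(4.096/38.52) = -3.233  (usdC)
log2(21.91/43.91) = -1.003  (gssA)
log2(275.4/1563) = -2.505  (eriC)
The largest magnitude belongs to cleE.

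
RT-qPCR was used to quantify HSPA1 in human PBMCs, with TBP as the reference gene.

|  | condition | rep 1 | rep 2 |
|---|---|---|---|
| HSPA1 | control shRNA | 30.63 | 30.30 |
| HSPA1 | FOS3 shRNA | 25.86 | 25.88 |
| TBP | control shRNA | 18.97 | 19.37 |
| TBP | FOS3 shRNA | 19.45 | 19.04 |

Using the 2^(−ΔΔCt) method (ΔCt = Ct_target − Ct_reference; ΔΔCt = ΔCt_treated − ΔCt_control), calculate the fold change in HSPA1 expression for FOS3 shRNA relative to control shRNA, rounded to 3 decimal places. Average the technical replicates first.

25.457

Mean Ct: HSPA1 control shRNA 30.465; HSPA1 FOS3 shRNA 25.870; TBP control shRNA 19.170; TBP FOS3 shRNA 19.245
ΔCt(control shRNA) = 30.465 − 19.170 = 11.295
ΔCt(FOS3 shRNA) = 25.870 − 19.245 = 6.625
ΔΔCt = 6.625 − 11.295 = -4.670
Fold change = 2^(−(-4.670)) = 2^4.670 = 25.4572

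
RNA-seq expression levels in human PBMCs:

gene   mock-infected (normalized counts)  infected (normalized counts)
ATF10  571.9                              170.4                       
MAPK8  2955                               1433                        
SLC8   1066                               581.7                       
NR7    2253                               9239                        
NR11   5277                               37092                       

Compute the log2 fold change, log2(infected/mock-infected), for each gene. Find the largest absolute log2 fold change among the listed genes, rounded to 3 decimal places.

2.813

log2(170.4/571.9) = -1.747  (ATF10)
log2(1433/2955) = -1.044  (MAPK8)
log2(581.7/1066) = -0.874  (SLC8)
log2(9239/2253) = 2.036  (NR7)
log2(37092/5277) = 2.813  (NR11)
The largest magnitude belongs to NR11.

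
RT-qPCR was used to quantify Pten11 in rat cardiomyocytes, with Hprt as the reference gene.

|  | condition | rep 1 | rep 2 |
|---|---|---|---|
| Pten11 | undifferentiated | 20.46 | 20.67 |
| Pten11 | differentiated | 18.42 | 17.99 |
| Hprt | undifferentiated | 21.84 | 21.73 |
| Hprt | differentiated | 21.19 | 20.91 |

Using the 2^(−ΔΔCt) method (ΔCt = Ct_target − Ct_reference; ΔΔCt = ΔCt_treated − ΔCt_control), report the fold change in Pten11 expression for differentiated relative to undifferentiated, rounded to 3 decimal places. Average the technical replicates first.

3.084

Mean Ct: Pten11 undifferentiated 20.565; Pten11 differentiated 18.205; Hprt undifferentiated 21.785; Hprt differentiated 21.050
ΔCt(undifferentiated) = 20.565 − 21.785 = -1.220
ΔCt(differentiated) = 18.205 − 21.050 = -2.845
ΔΔCt = -2.845 − (-1.220) = -1.625
Fold change = 2^(−(-1.625)) = 2^1.625 = 3.0844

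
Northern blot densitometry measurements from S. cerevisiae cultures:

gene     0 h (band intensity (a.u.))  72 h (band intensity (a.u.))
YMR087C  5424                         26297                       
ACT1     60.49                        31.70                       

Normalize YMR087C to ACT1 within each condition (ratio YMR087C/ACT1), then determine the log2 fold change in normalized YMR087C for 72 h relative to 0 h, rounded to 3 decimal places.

3.210

YMR087C/ACT1 (0 h) = 5424 / 60.49 = 89.668
YMR087C/ACT1 (72 h) = 26297 / 31.70 = 829.56
Fold change = 829.56 / 89.668 = 9.2515
log2(9.2515) = 3.2097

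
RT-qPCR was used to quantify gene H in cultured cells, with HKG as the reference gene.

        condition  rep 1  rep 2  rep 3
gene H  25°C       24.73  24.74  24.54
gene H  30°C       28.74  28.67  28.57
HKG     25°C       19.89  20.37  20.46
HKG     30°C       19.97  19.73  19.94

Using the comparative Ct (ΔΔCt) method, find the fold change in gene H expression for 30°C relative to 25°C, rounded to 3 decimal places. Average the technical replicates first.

Mean Ct: gene H 25°C 24.670; gene H 30°C 28.660; HKG 25°C 20.240; HKG 30°C 19.880
ΔCt(25°C) = 24.670 − 20.240 = 4.430
ΔCt(30°C) = 28.660 − 19.880 = 8.780
ΔΔCt = 8.780 − 4.430 = 4.350
Fold change = 2^(−4.350) = 0.0490

0.049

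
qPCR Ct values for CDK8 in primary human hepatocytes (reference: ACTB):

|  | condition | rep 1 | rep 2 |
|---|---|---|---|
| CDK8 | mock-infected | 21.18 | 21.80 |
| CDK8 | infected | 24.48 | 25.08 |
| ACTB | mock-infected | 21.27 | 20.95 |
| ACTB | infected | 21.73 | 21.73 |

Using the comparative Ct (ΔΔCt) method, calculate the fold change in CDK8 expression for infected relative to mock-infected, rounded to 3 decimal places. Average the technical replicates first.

Mean Ct: CDK8 mock-infected 21.490; CDK8 infected 24.780; ACTB mock-infected 21.110; ACTB infected 21.730
ΔCt(mock-infected) = 21.490 − 21.110 = 0.380
ΔCt(infected) = 24.780 − 21.730 = 3.050
ΔΔCt = 3.050 − 0.380 = 2.670
Fold change = 2^(−2.670) = 0.1571

0.157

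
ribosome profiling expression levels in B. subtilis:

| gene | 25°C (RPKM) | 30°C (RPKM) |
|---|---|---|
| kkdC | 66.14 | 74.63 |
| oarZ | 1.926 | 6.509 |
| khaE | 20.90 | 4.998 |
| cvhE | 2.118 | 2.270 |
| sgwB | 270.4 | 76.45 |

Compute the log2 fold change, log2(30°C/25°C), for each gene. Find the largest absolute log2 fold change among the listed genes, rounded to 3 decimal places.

log2(74.63/66.14) = 0.174  (kkdC)
log2(6.509/1.926) = 1.757  (oarZ)
log2(4.998/20.90) = -2.064  (khaE)
log2(2.270/2.118) = 0.100  (cvhE)
log2(76.45/270.4) = -1.823  (sgwB)
The largest magnitude belongs to khaE.

2.064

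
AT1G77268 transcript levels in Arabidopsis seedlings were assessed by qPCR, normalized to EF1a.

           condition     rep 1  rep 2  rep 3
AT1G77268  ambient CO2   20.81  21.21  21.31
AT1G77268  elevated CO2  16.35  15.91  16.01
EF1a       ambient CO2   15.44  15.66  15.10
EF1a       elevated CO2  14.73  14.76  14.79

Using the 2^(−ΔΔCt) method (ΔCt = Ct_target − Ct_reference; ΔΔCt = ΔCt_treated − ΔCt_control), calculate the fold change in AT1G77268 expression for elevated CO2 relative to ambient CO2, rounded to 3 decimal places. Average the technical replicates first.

20.821

Mean Ct: AT1G77268 ambient CO2 21.110; AT1G77268 elevated CO2 16.090; EF1a ambient CO2 15.400; EF1a elevated CO2 14.760
ΔCt(ambient CO2) = 21.110 − 15.400 = 5.710
ΔCt(elevated CO2) = 16.090 − 14.760 = 1.330
ΔΔCt = 1.330 − 5.710 = -4.380
Fold change = 2^(−(-4.380)) = 2^4.380 = 20.8215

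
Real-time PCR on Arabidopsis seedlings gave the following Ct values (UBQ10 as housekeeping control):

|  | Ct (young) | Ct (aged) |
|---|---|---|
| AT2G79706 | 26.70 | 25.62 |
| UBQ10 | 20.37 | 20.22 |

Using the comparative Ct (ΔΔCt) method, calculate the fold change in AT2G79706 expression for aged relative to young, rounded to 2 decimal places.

ΔCt(young) = 26.700 − 20.370 = 6.330
ΔCt(aged) = 25.620 − 20.220 = 5.400
ΔΔCt = 5.400 − 6.330 = -0.930
Fold change = 2^(−(-0.930)) = 2^0.930 = 1.905

1.91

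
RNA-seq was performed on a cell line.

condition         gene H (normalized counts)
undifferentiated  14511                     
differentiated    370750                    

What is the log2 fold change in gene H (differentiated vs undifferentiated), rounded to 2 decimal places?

4.68

Fold change = 370750 / 14511 = 25.5496
log2(25.5496) = 4.675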